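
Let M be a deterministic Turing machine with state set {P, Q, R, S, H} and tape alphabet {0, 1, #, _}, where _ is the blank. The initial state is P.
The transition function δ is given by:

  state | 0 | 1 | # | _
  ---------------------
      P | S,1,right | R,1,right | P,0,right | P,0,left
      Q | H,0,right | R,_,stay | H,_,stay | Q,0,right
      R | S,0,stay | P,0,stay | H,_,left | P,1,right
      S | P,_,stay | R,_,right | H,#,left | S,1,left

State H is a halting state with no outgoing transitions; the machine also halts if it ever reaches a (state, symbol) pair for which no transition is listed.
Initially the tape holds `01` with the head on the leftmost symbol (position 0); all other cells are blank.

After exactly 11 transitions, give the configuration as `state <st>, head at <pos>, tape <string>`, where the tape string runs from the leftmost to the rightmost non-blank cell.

state=P head=0 tape=[0]1__   (P,0)→(S,1,right)
state=S head=1 tape=1[1]__   (S,1)→(R,_,right)
state=R head=2 tape=1_[_]_   (R,_)→(P,1,right)
state=P head=3 tape=1_1[_]   (P,_)→(P,0,left)
state=P head=2 tape=1_[1]0   (P,1)→(R,1,right)
state=R head=3 tape=1_1[0]   (R,0)→(S,0,stay)
state=S head=3 tape=1_1[0]   (S,0)→(P,_,stay)
state=P head=3 tape=1_1[_]   (P,_)→(P,0,left)
state=P head=2 tape=1_[1]0   (P,1)→(R,1,right)
state=R head=3 tape=1_1[0]   (R,0)→(S,0,stay)
state=S head=3 tape=1_1[0]   (S,0)→(P,_,stay)
state=P head=3 tape=1_1[_]
After 11 steps: state P, head at 3, tape 1_1.

state P, head at 3, tape 1_1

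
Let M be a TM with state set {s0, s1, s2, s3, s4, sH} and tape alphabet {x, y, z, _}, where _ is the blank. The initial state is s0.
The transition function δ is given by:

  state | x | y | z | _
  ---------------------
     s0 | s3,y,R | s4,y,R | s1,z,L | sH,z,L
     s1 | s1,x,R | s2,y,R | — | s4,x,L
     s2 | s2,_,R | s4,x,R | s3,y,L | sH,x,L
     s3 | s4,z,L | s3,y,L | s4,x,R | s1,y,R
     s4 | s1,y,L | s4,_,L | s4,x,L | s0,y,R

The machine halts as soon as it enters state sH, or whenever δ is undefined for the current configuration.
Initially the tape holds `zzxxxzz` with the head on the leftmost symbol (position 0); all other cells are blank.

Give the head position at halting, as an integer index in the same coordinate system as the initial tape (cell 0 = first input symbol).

state=s0 head=0 tape=__[z]zxxxzz_   (s0,z)→(s1,z,L)
state=s1 head=-1 tape=_[_]zzxxxzz_   (s1,_)→(s4,x,L)
state=s4 head=-2 tape=[_]xzzxxxzz_   (s4,_)→(s0,y,R)
state=s0 head=-1 tape=y[x]zzxxxzz_   (s0,x)→(s3,y,R)
state=s3 head=0 tape=yy[z]zxxxzz_   (s3,z)→(s4,x,R)
state=s4 head=1 tape=yyx[z]xxxzz_   (s4,z)→(s4,x,L)
state=s4 head=0 tape=yy[x]xxxxzz_   (s4,x)→(s1,y,L)
state=s1 head=-1 tape=y[y]yxxxxzz_   (s1,y)→(s2,y,R)
state=s2 head=0 tape=yy[y]xxxxzz_   (s2,y)→(s4,x,R)
state=s4 head=1 tape=yyx[x]xxxzz_   (s4,x)→(s1,y,L)
state=s1 head=0 tape=yy[x]yxxxzz_   (s1,x)→(s1,x,R)
state=s1 head=1 tape=yyx[y]xxxzz_   (s1,y)→(s2,y,R)
state=s2 head=2 tape=yyxy[x]xxzz_   (s2,x)→(s2,_,R)
state=s2 head=3 tape=yyxy_[x]xzz_   (s2,x)→(s2,_,R)
state=s2 head=4 tape=yyxy__[x]zz_   (s2,x)→(s2,_,R)
state=s2 head=5 tape=yyxy___[z]z_   (s2,z)→(s3,y,L)
state=s3 head=4 tape=yyxy__[_]yz_   (s3,_)→(s1,y,R)
state=s1 head=5 tape=yyxy__y[y]z_   (s1,y)→(s2,y,R)
state=s2 head=6 tape=yyxy__yy[z]_   (s2,z)→(s3,y,L)
state=s3 head=5 tape=yyxy__y[y]y_   (s3,y)→(s3,y,L)
state=s3 head=4 tape=yyxy__[y]yy_   (s3,y)→(s3,y,L)
state=s3 head=3 tape=yyxy_[_]yyy_   (s3,_)→(s1,y,R)
state=s1 head=4 tape=yyxy_y[y]yy_   (s1,y)→(s2,y,R)
state=s2 head=5 tape=yyxy_yy[y]y_   (s2,y)→(s4,x,R)
state=s4 head=6 tape=yyxy_yyx[y]_   (s4,y)→(s4,_,L)
state=s4 head=5 tape=yyxy_yy[x]__   (s4,x)→(s1,y,L)
state=s1 head=4 tape=yyxy_y[y]y__   (s1,y)→(s2,y,R)
state=s2 head=5 tape=yyxy_yy[y]__   (s2,y)→(s4,x,R)
state=s4 head=6 tape=yyxy_yyx[_]_   (s4,_)→(s0,y,R)
state=s0 head=7 tape=yyxy_yyxy[_]   (s0,_)→(sH,z,L)
state=sH head=6 tape=yyxy_yyx[y]z
At halt the head is at cell 6.

6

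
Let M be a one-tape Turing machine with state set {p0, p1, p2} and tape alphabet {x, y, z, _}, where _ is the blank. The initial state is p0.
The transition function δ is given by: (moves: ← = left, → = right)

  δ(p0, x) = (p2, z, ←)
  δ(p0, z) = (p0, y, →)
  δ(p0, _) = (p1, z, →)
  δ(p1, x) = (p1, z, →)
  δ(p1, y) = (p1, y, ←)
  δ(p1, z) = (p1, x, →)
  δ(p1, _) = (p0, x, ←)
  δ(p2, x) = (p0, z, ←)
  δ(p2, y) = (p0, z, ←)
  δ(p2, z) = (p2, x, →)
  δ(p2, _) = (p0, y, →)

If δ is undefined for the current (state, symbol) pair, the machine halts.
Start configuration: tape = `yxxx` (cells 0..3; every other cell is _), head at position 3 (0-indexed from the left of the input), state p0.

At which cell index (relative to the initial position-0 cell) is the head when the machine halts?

p0 | _yxx[x]_   read x → write z, move ←, go to p2
p2 | _yx[x]z_   read x → write z, move ←, go to p0
p0 | _y[x]zz_   read x → write z, move ←, go to p2
p2 | _[y]zzz_   read y → write z, move ←, go to p0
p0 | [_]zzzz_   read _ → write z, move →, go to p1
p1 | z[z]zzz_   read z → write x, move →, go to p1
p1 | zx[z]zz_   read z → write x, move →, go to p1
p1 | zxx[z]z_   read z → write x, move →, go to p1
p1 | zxxx[z]_   read z → write x, move →, go to p1
p1 | zxxxx[_]   read _ → write x, move ←, go to p0
p0 | zxxx[x]x   read x → write z, move ←, go to p2
p2 | zxx[x]zx   read x → write z, move ←, go to p0
p0 | zx[x]zzx   read x → write z, move ←, go to p2
p2 | z[x]zzzx   read x → write z, move ←, go to p0
p0 | [z]zzzzx   read z → write y, move →, go to p0
p0 | y[z]zzzx   read z → write y, move →, go to p0
p0 | yy[z]zzx   read z → write y, move →, go to p0
p0 | yyy[z]zx   read z → write y, move →, go to p0
p0 | yyyy[z]x   read z → write y, move →, go to p0
p0 | yyyyy[x]   read x → write z, move ←, go to p2
p2 | yyyy[y]z   read y → write z, move ←, go to p0
p0 | yyy[y]zz
At halt the head is at cell 2.

2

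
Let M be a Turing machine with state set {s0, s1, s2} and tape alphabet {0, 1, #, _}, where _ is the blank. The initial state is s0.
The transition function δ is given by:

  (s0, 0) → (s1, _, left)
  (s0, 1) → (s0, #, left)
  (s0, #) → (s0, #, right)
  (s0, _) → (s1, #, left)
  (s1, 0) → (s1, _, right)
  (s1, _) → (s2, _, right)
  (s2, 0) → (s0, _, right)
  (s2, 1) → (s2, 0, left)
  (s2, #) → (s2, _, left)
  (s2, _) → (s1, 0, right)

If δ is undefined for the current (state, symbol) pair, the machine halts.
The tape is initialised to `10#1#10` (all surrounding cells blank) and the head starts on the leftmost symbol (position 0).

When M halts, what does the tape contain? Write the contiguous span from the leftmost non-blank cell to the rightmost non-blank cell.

00__####

state=s0 head=0 tape=__[1]0#1#10   (s0,1)→(s0,#,left)
state=s0 head=-1 tape=_[_]#0#1#10   (s0,_)→(s1,#,left)
state=s1 head=-2 tape=[_]##0#1#10   (s1,_)→(s2,_,right)
state=s2 head=-1 tape=_[#]#0#1#10   (s2,#)→(s2,_,left)
state=s2 head=-2 tape=[_]_#0#1#10   (s2,_)→(s1,0,right)
state=s1 head=-1 tape=0[_]#0#1#10   (s1,_)→(s2,_,right)
state=s2 head=0 tape=0_[#]0#1#10   (s2,#)→(s2,_,left)
state=s2 head=-1 tape=0[_]_0#1#10   (s2,_)→(s1,0,right)
state=s1 head=0 tape=00[_]0#1#10   (s1,_)→(s2,_,right)
state=s2 head=1 tape=00_[0]#1#10   (s2,0)→(s0,_,right)
state=s0 head=2 tape=00__[#]1#10   (s0,#)→(s0,#,right)
state=s0 head=3 tape=00__#[1]#10   (s0,1)→(s0,#,left)
state=s0 head=2 tape=00__[#]##10   (s0,#)→(s0,#,right)
state=s0 head=3 tape=00__#[#]#10   (s0,#)→(s0,#,right)
state=s0 head=4 tape=00__##[#]10   (s0,#)→(s0,#,right)
state=s0 head=5 tape=00__###[1]0   (s0,1)→(s0,#,left)
state=s0 head=4 tape=00__##[#]#0   (s0,#)→(s0,#,right)
state=s0 head=5 tape=00__###[#]0   (s0,#)→(s0,#,right)
state=s0 head=6 tape=00__####[0]   (s0,0)→(s1,_,left)
state=s1 head=5 tape=00__###[#]_
The non-blank tape span at halt is 00__####.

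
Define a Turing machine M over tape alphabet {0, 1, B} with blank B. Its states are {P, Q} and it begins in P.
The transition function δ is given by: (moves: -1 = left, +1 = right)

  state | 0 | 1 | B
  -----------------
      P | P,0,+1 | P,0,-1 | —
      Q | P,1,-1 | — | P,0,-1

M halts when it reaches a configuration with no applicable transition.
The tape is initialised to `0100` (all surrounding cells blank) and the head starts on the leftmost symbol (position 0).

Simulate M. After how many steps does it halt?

6

state=P head=0 tape=[0]100B   (P,0)→(P,0,+1)
state=P head=1 tape=0[1]00B   (P,1)→(P,0,-1)
state=P head=0 tape=[0]000B   (P,0)→(P,0,+1)
state=P head=1 tape=0[0]00B   (P,0)→(P,0,+1)
state=P head=2 tape=00[0]0B   (P,0)→(P,0,+1)
state=P head=3 tape=000[0]B   (P,0)→(P,0,+1)
state=P head=4 tape=0000[B]
M halts after 6 transitions.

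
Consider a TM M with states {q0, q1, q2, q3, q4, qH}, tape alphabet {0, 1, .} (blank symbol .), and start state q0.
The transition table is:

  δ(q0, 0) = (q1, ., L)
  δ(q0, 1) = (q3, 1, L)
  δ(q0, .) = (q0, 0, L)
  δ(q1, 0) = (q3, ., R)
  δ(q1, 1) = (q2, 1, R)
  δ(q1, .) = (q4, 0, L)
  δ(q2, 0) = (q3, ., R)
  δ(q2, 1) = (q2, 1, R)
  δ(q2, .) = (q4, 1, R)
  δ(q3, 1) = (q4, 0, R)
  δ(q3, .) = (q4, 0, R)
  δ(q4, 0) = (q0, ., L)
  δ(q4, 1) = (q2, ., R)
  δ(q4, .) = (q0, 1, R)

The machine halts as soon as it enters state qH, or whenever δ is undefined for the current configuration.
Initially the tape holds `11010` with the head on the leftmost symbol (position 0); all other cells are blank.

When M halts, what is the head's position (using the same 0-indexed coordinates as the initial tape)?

3

state=q0 head=0 tape=.[1]1010.   (q0,1)→(q3,1,L)
state=q3 head=-1 tape=[.]11010.   (q3,.)→(q4,0,R)
state=q4 head=0 tape=0[1]1010.   (q4,1)→(q2,.,R)
state=q2 head=1 tape=0.[1]010.   (q2,1)→(q2,1,R)
state=q2 head=2 tape=0.1[0]10.   (q2,0)→(q3,.,R)
state=q3 head=3 tape=0.1.[1]0.   (q3,1)→(q4,0,R)
state=q4 head=4 tape=0.1.0[0].   (q4,0)→(q0,.,L)
state=q0 head=3 tape=0.1.[0]..   (q0,0)→(q1,.,L)
state=q1 head=2 tape=0.1[.]...   (q1,.)→(q4,0,L)
state=q4 head=1 tape=0.[1]0...   (q4,1)→(q2,.,R)
state=q2 head=2 tape=0..[0]...   (q2,0)→(q3,.,R)
state=q3 head=3 tape=0...[.]..   (q3,.)→(q4,0,R)
state=q4 head=4 tape=0...0[.].   (q4,.)→(q0,1,R)
state=q0 head=5 tape=0...01[.]   (q0,.)→(q0,0,L)
state=q0 head=4 tape=0...0[1]0   (q0,1)→(q3,1,L)
state=q3 head=3 tape=0...[0]10
At halt the head is at cell 3.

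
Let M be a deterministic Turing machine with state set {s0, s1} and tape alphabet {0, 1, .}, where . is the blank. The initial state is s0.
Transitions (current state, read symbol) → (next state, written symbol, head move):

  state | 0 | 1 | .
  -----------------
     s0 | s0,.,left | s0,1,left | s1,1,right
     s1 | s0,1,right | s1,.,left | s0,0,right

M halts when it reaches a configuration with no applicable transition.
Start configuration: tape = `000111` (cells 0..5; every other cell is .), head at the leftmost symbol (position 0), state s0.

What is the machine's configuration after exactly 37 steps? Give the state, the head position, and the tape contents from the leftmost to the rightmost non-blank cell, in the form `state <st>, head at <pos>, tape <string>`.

state s0, head at -1, tape 01110.1..111

s0 | ......[0]00111   read 0 → write ., move left, go to s0
s0 | .....[.].00111   read . → write 1, move right, go to s1
s1 | .....1[.]00111   read . → write 0, move right, go to s0
s0 | .....10[0]0111   read 0 → write ., move left, go to s0
s0 | .....1[0].0111   read 0 → write ., move left, go to s0
s0 | .....[1]..0111   read 1 → write 1, move left, go to s0
s0 | ....[.]1..0111   read . → write 1, move right, go to s1
s1 | ....1[1]..0111   read 1 → write ., move left, go to s1
s1 | ....[1]...0111   read 1 → write ., move left, go to s1
s1 | ...[.]....0111   read . → write 0, move right, go to s0
s0 | ...0[.]...0111   read . → write 1, move right, go to s1
s1 | ...01[.]..0111   read . → write 0, move right, go to s0
s0 | ...010[.].0111   read . → write 1, move right, go to s1
s1 | ...0101[.]0111   read . → write 0, move right, go to s0
s0 | ...01010[0]111   read 0 → write ., move left, go to s0
s0 | ...0101[0].111   read 0 → write ., move left, go to s0
s0 | ...010[1]..111   read 1 → write 1, move left, go to s0
s0 | ...01[0]1..111   read 0 → write ., move left, go to s0
s0 | ...0[1].1..111   read 1 → write 1, move left, go to s0
s0 | ...[0]1.1..111   read 0 → write ., move left, go to s0
s0 | ..[.].1.1..111   read . → write 1, move right, go to s1
s1 | ..1[.]1.1..111   read . → write 0, move right, go to s0
s0 | ..10[1].1..111   read 1 → write 1, move left, go to s0
s0 | ..1[0]1.1..111   read 0 → write ., move left, go to s0
s0 | ..[1].1.1..111   read 1 → write 1, move left, go to s0
s0 | .[.]1.1.1..111   read . → write 1, move right, go to s1
s1 | .1[1].1.1..111   read 1 → write ., move left, go to s1
s1 | .[1]..1.1..111   read 1 → write ., move left, go to s1
s1 | [.]...1.1..111   read . → write 0, move right, go to s0
s0 | 0[.]..1.1..111   read . → write 1, move right, go to s1
s1 | 01[.].1.1..111   read . → write 0, move right, go to s0
s0 | 010[.]1.1..111   read . → write 1, move right, go to s1
s1 | 0101[1].1..111   read 1 → write ., move left, go to s1
s1 | 010[1]..1..111   read 1 → write ., move left, go to s1
s1 | 01[0]...1..111   read 0 → write 1, move right, go to s0
s0 | 011[.]..1..111   read . → write 1, move right, go to s1
s1 | 0111[.].1..111   read . → write 0, move right, go to s0
s0 | 01110[.]1..111
After 37 steps: state s0, head at -1, tape 01110.1..111.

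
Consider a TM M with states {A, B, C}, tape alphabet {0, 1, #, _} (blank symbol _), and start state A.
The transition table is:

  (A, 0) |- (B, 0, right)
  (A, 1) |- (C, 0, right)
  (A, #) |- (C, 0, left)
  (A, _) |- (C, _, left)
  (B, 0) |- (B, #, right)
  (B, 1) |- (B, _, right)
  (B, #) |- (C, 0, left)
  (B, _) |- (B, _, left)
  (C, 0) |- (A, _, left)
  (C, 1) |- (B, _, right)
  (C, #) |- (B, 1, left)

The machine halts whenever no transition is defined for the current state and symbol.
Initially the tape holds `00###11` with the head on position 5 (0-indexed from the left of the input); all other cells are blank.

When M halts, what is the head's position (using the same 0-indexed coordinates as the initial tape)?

4

state=A head=5 tape=00###[1]1_   (A,1)→(C,0,right)
state=C head=6 tape=00###0[1]_   (C,1)→(B,_,right)
state=B head=7 tape=00###0_[_]   (B,_)→(B,_,left)
state=B head=6 tape=00###0[_]_   (B,_)→(B,_,left)
state=B head=5 tape=00###[0]__   (B,0)→(B,#,right)
state=B head=6 tape=00####[_]_   (B,_)→(B,_,left)
state=B head=5 tape=00###[#]__   (B,#)→(C,0,left)
state=C head=4 tape=00##[#]0__   (C,#)→(B,1,left)
state=B head=3 tape=00#[#]10__   (B,#)→(C,0,left)
state=C head=2 tape=00[#]010__   (C,#)→(B,1,left)
state=B head=1 tape=0[0]1010__   (B,0)→(B,#,right)
state=B head=2 tape=0#[1]010__   (B,1)→(B,_,right)
state=B head=3 tape=0#_[0]10__   (B,0)→(B,#,right)
state=B head=4 tape=0#_#[1]0__   (B,1)→(B,_,right)
state=B head=5 tape=0#_#_[0]__   (B,0)→(B,#,right)
state=B head=6 tape=0#_#_#[_]_   (B,_)→(B,_,left)
state=B head=5 tape=0#_#_[#]__   (B,#)→(C,0,left)
state=C head=4 tape=0#_#[_]0__
At halt the head is at cell 4.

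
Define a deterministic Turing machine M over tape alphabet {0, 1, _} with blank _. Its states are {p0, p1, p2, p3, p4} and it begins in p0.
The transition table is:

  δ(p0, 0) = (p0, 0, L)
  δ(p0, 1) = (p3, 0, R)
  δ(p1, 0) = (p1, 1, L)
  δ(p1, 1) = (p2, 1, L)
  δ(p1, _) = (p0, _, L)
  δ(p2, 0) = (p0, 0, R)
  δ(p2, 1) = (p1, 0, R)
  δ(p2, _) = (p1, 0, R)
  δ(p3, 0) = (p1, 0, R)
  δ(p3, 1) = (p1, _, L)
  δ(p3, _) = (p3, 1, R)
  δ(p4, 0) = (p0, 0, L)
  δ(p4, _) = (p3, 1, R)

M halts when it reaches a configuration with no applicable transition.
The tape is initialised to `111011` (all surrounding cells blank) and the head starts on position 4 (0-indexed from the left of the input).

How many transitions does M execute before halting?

21

p0 | ___1110[1]1   read 1 → write 0, move R, go to p3
p3 | ___11100[1]   read 1 → write _, move L, go to p1
p1 | ___1110[0]_   read 0 → write 1, move L, go to p1
p1 | ___111[0]1_   read 0 → write 1, move L, go to p1
p1 | ___11[1]11_   read 1 → write 1, move L, go to p2
p2 | ___1[1]111_   read 1 → write 0, move R, go to p1
p1 | ___10[1]11_   read 1 → write 1, move L, go to p2
p2 | ___1[0]111_   read 0 → write 0, move R, go to p0
p0 | ___10[1]11_   read 1 → write 0, move R, go to p3
p3 | ___100[1]1_   read 1 → write _, move L, go to p1
p1 | ___10[0]_1_   read 0 → write 1, move L, go to p1
p1 | ___1[0]1_1_   read 0 → write 1, move L, go to p1
p1 | ___[1]11_1_   read 1 → write 1, move L, go to p2
p2 | __[_]111_1_   read _ → write 0, move R, go to p1
p1 | __0[1]11_1_   read 1 → write 1, move L, go to p2
p2 | __[0]111_1_   read 0 → write 0, move R, go to p0
p0 | __0[1]11_1_   read 1 → write 0, move R, go to p3
p3 | __00[1]1_1_   read 1 → write _, move L, go to p1
p1 | __0[0]_1_1_   read 0 → write 1, move L, go to p1
p1 | __[0]1_1_1_   read 0 → write 1, move L, go to p1
p1 | _[_]11_1_1_   read _ → write _, move L, go to p0
p0 | [_]_11_1_1_
M halts after 21 transitions.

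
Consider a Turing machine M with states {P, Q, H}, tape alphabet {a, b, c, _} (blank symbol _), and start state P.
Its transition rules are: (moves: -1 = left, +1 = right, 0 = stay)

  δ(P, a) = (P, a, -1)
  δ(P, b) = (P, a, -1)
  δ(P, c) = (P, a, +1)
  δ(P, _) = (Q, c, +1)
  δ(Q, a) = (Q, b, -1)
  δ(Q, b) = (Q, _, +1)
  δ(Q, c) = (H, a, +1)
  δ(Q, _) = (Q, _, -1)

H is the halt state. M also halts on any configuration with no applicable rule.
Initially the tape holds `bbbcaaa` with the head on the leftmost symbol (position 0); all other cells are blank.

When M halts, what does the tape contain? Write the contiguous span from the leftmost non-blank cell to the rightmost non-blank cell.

abbbcaaa

P | _[b]bbcaaa   read b → write a, move -1, go to P
P | [_]abbcaaa   read _ → write c, move +1, go to Q
Q | c[a]bbcaaa   read a → write b, move -1, go to Q
Q | [c]bbbcaaa   read c → write a, move +1, go to H
H | a[b]bbcaaa
The non-blank tape span at halt is abbbcaaa.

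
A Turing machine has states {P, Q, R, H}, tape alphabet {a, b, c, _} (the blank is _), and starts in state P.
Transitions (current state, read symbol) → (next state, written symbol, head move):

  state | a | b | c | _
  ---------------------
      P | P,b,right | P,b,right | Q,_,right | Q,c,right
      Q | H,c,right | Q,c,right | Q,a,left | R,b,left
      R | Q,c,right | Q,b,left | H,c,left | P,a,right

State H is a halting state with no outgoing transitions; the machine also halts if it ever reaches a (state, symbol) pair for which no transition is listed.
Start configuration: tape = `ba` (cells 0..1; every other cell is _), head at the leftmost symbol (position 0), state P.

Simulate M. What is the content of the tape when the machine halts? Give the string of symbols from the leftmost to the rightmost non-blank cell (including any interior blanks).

bbcb

P | [b]a__   read b → write b, move right, go to P
P | b[a]__   read a → write b, move right, go to P
P | bb[_]_   read _ → write c, move right, go to Q
Q | bbc[_]   read _ → write b, move left, go to R
R | bb[c]b   read c → write c, move left, go to H
H | b[b]cb
The non-blank tape span at halt is bbcb.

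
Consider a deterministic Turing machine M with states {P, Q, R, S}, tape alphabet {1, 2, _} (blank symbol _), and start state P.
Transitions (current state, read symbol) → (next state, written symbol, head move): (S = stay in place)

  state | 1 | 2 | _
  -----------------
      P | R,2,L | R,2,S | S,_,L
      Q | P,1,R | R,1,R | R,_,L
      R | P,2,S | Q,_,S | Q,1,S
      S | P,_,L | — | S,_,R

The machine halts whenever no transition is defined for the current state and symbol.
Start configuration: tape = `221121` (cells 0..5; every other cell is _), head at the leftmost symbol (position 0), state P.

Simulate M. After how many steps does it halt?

state=P head=0 tape=___[2]21121   (P,2)→(R,2,S)
state=R head=0 tape=___[2]21121   (R,2)→(Q,_,S)
state=Q head=0 tape=___[_]21121   (Q,_)→(R,_,L)
state=R head=-1 tape=__[_]_21121   (R,_)→(Q,1,S)
state=Q head=-1 tape=__[1]_21121   (Q,1)→(P,1,R)
state=P head=0 tape=__1[_]21121   (P,_)→(S,_,L)
state=S head=-1 tape=__[1]_21121   (S,1)→(P,_,L)
state=P head=-2 tape=_[_]__21121   (P,_)→(S,_,L)
state=S head=-3 tape=[_]___21121   (S,_)→(S,_,R)
state=S head=-2 tape=_[_]__21121   (S,_)→(S,_,R)
state=S head=-1 tape=__[_]_21121   (S,_)→(S,_,R)
state=S head=0 tape=___[_]21121   (S,_)→(S,_,R)
state=S head=1 tape=____[2]1121
M halts after 12 transitions.

12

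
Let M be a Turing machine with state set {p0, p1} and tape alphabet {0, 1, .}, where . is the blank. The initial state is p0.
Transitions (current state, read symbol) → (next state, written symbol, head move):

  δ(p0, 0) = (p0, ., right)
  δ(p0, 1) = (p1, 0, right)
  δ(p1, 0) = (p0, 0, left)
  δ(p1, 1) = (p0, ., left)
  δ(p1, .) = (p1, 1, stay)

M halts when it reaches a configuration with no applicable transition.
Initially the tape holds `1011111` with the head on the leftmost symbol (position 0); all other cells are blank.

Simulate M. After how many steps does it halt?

7

state=p0 head=0 tape=[1]011111   (p0,1)→(p1,0,right)
state=p1 head=1 tape=0[0]11111   (p1,0)→(p0,0,left)
state=p0 head=0 tape=[0]011111   (p0,0)→(p0,.,right)
state=p0 head=1 tape=.[0]11111   (p0,0)→(p0,.,right)
state=p0 head=2 tape=..[1]1111   (p0,1)→(p1,0,right)
state=p1 head=3 tape=..0[1]111   (p1,1)→(p0,.,left)
state=p0 head=2 tape=..[0].111   (p0,0)→(p0,.,right)
state=p0 head=3 tape=...[.]111
M halts after 7 transitions.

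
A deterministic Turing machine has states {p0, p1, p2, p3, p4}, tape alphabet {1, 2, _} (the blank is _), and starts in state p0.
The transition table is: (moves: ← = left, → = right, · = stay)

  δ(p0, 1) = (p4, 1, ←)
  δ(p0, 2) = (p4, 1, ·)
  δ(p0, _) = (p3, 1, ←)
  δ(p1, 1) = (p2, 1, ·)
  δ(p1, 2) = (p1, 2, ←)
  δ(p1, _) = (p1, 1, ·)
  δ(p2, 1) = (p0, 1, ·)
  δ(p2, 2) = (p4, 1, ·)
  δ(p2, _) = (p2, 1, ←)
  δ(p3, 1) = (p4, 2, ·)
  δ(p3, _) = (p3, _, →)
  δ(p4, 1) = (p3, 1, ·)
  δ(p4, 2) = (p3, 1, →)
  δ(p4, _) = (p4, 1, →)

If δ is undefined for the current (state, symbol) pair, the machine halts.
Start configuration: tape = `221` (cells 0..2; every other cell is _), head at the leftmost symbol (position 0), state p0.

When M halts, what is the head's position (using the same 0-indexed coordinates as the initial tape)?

1

state=p0 head=0 tape=[2]21   (p0,2)→(p4,1,·)
state=p4 head=0 tape=[1]21   (p4,1)→(p3,1,·)
state=p3 head=0 tape=[1]21   (p3,1)→(p4,2,·)
state=p4 head=0 tape=[2]21   (p4,2)→(p3,1,→)
state=p3 head=1 tape=1[2]1
At halt the head is at cell 1.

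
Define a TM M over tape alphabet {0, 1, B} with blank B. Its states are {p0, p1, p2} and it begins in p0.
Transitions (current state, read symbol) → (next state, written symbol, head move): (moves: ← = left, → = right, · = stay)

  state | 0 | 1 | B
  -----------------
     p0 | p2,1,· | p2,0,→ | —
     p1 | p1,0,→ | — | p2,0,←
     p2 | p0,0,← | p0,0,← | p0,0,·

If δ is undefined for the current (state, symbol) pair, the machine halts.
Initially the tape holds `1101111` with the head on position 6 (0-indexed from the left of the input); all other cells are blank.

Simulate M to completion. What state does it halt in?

p0 | B110111[1]B   read 1 → write 0, move →, go to p2
p2 | B1101110[B]   read B → write 0, move ·, go to p0
p0 | B1101110[0]   read 0 → write 1, move ·, go to p2
p2 | B1101110[1]   read 1 → write 0, move ←, go to p0
p0 | B110111[0]0   read 0 → write 1, move ·, go to p2
p2 | B110111[1]0   read 1 → write 0, move ←, go to p0
p0 | B11011[1]00   read 1 → write 0, move →, go to p2
p2 | B110110[0]0   read 0 → write 0, move ←, go to p0
p0 | B11011[0]00   read 0 → write 1, move ·, go to p2
p2 | B11011[1]00   read 1 → write 0, move ←, go to p0
p0 | B1101[1]000   read 1 → write 0, move →, go to p2
p2 | B11010[0]00   read 0 → write 0, move ←, go to p0
p0 | B1101[0]000   read 0 → write 1, move ·, go to p2
p2 | B1101[1]000   read 1 → write 0, move ←, go to p0
p0 | B110[1]0000   read 1 → write 0, move →, go to p2
p2 | B1100[0]000   read 0 → write 0, move ←, go to p0
p0 | B110[0]0000   read 0 → write 1, move ·, go to p2
p2 | B110[1]0000   read 1 → write 0, move ←, go to p0
p0 | B11[0]00000   read 0 → write 1, move ·, go to p2
p2 | B11[1]00000   read 1 → write 0, move ←, go to p0
p0 | B1[1]000000   read 1 → write 0, move →, go to p2
p2 | B10[0]00000   read 0 → write 0, move ←, go to p0
p0 | B1[0]000000   read 0 → write 1, move ·, go to p2
p2 | B1[1]000000   read 1 → write 0, move ←, go to p0
p0 | B[1]0000000   read 1 → write 0, move →, go to p2
p2 | B0[0]000000   read 0 → write 0, move ←, go to p0
p0 | B[0]0000000   read 0 → write 1, move ·, go to p2
p2 | B[1]0000000   read 1 → write 0, move ←, go to p0
p0 | [B]00000000
No transition is defined for (p0, B); M halts in state p0.

p0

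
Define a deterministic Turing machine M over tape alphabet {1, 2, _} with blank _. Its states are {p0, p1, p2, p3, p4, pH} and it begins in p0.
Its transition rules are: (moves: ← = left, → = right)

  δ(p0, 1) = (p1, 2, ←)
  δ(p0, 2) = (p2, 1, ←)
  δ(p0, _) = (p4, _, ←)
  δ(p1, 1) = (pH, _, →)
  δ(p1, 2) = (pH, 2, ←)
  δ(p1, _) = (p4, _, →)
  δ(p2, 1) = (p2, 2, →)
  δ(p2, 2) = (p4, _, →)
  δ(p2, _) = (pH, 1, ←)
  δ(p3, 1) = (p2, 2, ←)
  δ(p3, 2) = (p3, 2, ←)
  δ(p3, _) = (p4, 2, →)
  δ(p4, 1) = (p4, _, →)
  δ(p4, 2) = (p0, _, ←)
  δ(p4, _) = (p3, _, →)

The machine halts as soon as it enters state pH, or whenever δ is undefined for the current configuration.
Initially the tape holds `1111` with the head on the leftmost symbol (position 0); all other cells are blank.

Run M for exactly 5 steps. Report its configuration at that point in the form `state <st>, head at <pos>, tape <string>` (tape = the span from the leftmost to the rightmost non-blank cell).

p0 | __[1]111   read 1 → write 2, move ←, go to p1
p1 | _[_]2111   read _ → write _, move →, go to p4
p4 | __[2]111   read 2 → write _, move ←, go to p0
p0 | _[_]_111   read _ → write _, move ←, go to p4
p4 | [_]__111   read _ → write _, move →, go to p3
p3 | _[_]_111
After 5 steps: state p3, head at -1, tape 111.

state p3, head at -1, tape 111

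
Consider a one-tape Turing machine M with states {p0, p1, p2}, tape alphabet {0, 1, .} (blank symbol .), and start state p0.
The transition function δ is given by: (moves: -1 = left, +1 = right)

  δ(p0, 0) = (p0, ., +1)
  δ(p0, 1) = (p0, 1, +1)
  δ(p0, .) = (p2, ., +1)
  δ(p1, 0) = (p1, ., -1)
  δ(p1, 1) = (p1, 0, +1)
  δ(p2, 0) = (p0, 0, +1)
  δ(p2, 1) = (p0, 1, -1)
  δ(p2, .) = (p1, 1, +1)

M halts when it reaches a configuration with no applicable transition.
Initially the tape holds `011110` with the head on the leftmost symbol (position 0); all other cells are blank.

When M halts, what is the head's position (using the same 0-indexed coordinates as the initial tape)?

state=p0 head=0 tape=[0]11110...   (p0,0)→(p0,.,+1)
state=p0 head=1 tape=.[1]1110...   (p0,1)→(p0,1,+1)
state=p0 head=2 tape=.1[1]110...   (p0,1)→(p0,1,+1)
state=p0 head=3 tape=.11[1]10...   (p0,1)→(p0,1,+1)
state=p0 head=4 tape=.111[1]0...   (p0,1)→(p0,1,+1)
state=p0 head=5 tape=.1111[0]...   (p0,0)→(p0,.,+1)
state=p0 head=6 tape=.1111.[.]..   (p0,.)→(p2,.,+1)
state=p2 head=7 tape=.1111..[.].   (p2,.)→(p1,1,+1)
state=p1 head=8 tape=.1111..1[.]
At halt the head is at cell 8.

8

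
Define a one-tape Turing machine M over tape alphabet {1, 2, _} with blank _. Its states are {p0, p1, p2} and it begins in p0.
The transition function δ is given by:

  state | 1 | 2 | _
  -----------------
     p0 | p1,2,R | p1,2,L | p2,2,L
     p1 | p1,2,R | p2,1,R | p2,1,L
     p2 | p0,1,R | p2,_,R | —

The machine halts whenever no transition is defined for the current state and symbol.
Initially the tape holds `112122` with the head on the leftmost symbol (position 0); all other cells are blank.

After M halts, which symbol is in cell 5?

_

p0 | [1]12122_   read 1 → write 2, move R, go to p1
p1 | 2[1]2122_   read 1 → write 2, move R, go to p1
p1 | 22[2]122_   read 2 → write 1, move R, go to p2
p2 | 221[1]22_   read 1 → write 1, move R, go to p0
p0 | 2211[2]2_   read 2 → write 2, move L, go to p1
p1 | 221[1]22_   read 1 → write 2, move R, go to p1
p1 | 2212[2]2_   read 2 → write 1, move R, go to p2
p2 | 22121[2]_   read 2 → write _, move R, go to p2
p2 | 22121_[_]
Cell 5 holds _ when M halts.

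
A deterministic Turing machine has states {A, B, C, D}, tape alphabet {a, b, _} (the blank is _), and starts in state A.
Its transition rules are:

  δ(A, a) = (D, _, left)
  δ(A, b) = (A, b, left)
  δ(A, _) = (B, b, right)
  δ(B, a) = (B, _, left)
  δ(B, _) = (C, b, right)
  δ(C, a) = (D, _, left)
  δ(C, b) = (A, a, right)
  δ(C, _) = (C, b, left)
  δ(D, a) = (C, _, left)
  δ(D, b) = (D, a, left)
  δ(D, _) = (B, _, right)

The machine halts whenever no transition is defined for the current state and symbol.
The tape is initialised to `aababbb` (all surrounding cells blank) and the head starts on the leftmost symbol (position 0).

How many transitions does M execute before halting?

16

A | __[a]ababbb   read a → write _, move left, go to D
D | _[_]_ababbb   read _ → write _, move right, go to B
B | __[_]ababbb   read _ → write b, move right, go to C
C | __b[a]babbb   read a → write _, move left, go to D
D | __[b]_babbb   read b → write a, move left, go to D
D | _[_]a_babbb   read _ → write _, move right, go to B
B | __[a]_babbb   read a → write _, move left, go to B
B | _[_]__babbb   read _ → write b, move right, go to C
C | _b[_]_babbb   read _ → write b, move left, go to C
C | _[b]b_babbb   read b → write a, move right, go to A
A | _a[b]_babbb   read b → write b, move left, go to A
A | _[a]b_babbb   read a → write _, move left, go to D
D | [_]_b_babbb   read _ → write _, move right, go to B
B | _[_]b_babbb   read _ → write b, move right, go to C
C | _b[b]_babbb   read b → write a, move right, go to A
A | _ba[_]babbb   read _ → write b, move right, go to B
B | _bab[b]abbb
M halts after 16 transitions.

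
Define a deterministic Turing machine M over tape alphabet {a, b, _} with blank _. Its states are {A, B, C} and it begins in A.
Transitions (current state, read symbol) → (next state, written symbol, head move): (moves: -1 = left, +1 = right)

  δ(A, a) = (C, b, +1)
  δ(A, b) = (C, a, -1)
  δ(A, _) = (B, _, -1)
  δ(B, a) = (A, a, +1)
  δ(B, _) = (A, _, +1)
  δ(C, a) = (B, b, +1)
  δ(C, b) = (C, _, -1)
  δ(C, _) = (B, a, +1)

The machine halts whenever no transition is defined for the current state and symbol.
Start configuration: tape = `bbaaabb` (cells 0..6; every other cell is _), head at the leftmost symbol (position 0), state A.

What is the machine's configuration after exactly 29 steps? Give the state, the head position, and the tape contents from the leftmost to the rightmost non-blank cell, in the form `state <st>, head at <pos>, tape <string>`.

A | _[b]baaabb_   read b → write a, move -1, go to C
C | [_]abaaabb_   read _ → write a, move +1, go to B
B | a[a]baaabb_   read a → write a, move +1, go to A
A | aa[b]aaabb_   read b → write a, move -1, go to C
C | a[a]aaaabb_   read a → write b, move +1, go to B
B | ab[a]aaabb_   read a → write a, move +1, go to A
A | aba[a]aabb_   read a → write b, move +1, go to C
C | abab[a]abb_   read a → write b, move +1, go to B
B | ababb[a]bb_   read a → write a, move +1, go to A
A | ababba[b]b_   read b → write a, move -1, go to C
C | ababb[a]ab_   read a → write b, move +1, go to B
B | ababbb[a]b_   read a → write a, move +1, go to A
A | ababbba[b]_   read b → write a, move -1, go to C
C | ababbb[a]a_   read a → write b, move +1, go to B
B | ababbbb[a]_   read a → write a, move +1, go to A
A | ababbbba[_]   read _ → write _, move -1, go to B
B | ababbbb[a]_   read a → write a, move +1, go to A
A | ababbbba[_]   read _ → write _, move -1, go to B
B | ababbbb[a]_   read a → write a, move +1, go to A
A | ababbbba[_]   read _ → write _, move -1, go to B
B | ababbbb[a]_   read a → write a, move +1, go to A
A | ababbbba[_]   read _ → write _, move -1, go to B
B | ababbbb[a]_   read a → write a, move +1, go to A
A | ababbbba[_]   read _ → write _, move -1, go to B
B | ababbbb[a]_   read a → write a, move +1, go to A
A | ababbbba[_]   read _ → write _, move -1, go to B
B | ababbbb[a]_   read a → write a, move +1, go to A
A | ababbbba[_]   read _ → write _, move -1, go to B
B | ababbbb[a]_   read a → write a, move +1, go to A
A | ababbbba[_]
After 29 steps: state A, head at 7, tape ababbbba.

state A, head at 7, tape ababbbba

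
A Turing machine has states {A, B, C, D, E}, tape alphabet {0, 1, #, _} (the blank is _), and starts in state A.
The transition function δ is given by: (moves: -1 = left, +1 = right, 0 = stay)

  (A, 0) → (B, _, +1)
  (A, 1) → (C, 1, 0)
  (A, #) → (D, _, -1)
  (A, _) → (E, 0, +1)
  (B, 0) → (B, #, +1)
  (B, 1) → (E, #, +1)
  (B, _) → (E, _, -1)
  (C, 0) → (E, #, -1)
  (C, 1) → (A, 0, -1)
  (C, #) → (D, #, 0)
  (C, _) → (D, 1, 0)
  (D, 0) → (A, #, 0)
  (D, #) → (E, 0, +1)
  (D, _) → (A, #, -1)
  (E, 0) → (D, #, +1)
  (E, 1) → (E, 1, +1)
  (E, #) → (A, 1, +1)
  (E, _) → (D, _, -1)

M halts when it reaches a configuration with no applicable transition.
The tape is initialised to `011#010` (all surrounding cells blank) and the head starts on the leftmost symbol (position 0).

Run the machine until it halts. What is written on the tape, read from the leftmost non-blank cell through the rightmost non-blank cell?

state=A head=0 tape=_[0]11#010_   (A,0)→(B,_,+1)
state=B head=1 tape=__[1]1#010_   (B,1)→(E,#,+1)
state=E head=2 tape=__#[1]#010_   (E,1)→(E,1,+1)
state=E head=3 tape=__#1[#]010_   (E,#)→(A,1,+1)
state=A head=4 tape=__#11[0]10_   (A,0)→(B,_,+1)
state=B head=5 tape=__#11_[1]0_   (B,1)→(E,#,+1)
state=E head=6 tape=__#11_#[0]_   (E,0)→(D,#,+1)
state=D head=7 tape=__#11_##[_]   (D,_)→(A,#,-1)
state=A head=6 tape=__#11_#[#]#   (A,#)→(D,_,-1)
state=D head=5 tape=__#11_[#]_#   (D,#)→(E,0,+1)
state=E head=6 tape=__#11_0[_]#   (E,_)→(D,_,-1)
state=D head=5 tape=__#11_[0]_#   (D,0)→(A,#,0)
state=A head=5 tape=__#11_[#]_#   (A,#)→(D,_,-1)
state=D head=4 tape=__#11[_]__#   (D,_)→(A,#,-1)
state=A head=3 tape=__#1[1]#__#   (A,1)→(C,1,0)
state=C head=3 tape=__#1[1]#__#   (C,1)→(A,0,-1)
state=A head=2 tape=__#[1]0#__#   (A,1)→(C,1,0)
state=C head=2 tape=__#[1]0#__#   (C,1)→(A,0,-1)
state=A head=1 tape=__[#]00#__#   (A,#)→(D,_,-1)
state=D head=0 tape=_[_]_00#__#   (D,_)→(A,#,-1)
state=A head=-1 tape=[_]#_00#__#   (A,_)→(E,0,+1)
state=E head=0 tape=0[#]_00#__#   (E,#)→(A,1,+1)
state=A head=1 tape=01[_]00#__#   (A,_)→(E,0,+1)
state=E head=2 tape=010[0]0#__#   (E,0)→(D,#,+1)
state=D head=3 tape=010#[0]#__#   (D,0)→(A,#,0)
state=A head=3 tape=010#[#]#__#   (A,#)→(D,_,-1)
state=D head=2 tape=010[#]_#__#   (D,#)→(E,0,+1)
state=E head=3 tape=0100[_]#__#   (E,_)→(D,_,-1)
state=D head=2 tape=010[0]_#__#   (D,0)→(A,#,0)
state=A head=2 tape=010[#]_#__#   (A,#)→(D,_,-1)
state=D head=1 tape=01[0]__#__#   (D,0)→(A,#,0)
state=A head=1 tape=01[#]__#__#   (A,#)→(D,_,-1)
state=D head=0 tape=0[1]___#__#
The non-blank tape span at halt is 01___#__#.

01___#__#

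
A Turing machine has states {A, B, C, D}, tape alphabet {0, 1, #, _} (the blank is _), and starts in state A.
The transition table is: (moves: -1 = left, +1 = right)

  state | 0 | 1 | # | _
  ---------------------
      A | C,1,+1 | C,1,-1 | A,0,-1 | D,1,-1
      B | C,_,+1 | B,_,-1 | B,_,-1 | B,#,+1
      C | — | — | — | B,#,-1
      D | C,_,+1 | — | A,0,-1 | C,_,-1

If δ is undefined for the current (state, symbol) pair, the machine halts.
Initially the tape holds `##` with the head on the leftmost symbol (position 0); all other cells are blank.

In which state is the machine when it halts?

A | ______[#]#   read # → write 0, move -1, go to A
A | _____[_]0#   read _ → write 1, move -1, go to D
D | ____[_]10#   read _ → write _, move -1, go to C
C | ___[_]_10#   read _ → write #, move -1, go to B
B | __[_]#_10#   read _ → write #, move +1, go to B
B | __#[#]_10#   read # → write _, move -1, go to B
B | __[#]__10#   read # → write _, move -1, go to B
B | _[_]___10#   read _ → write #, move +1, go to B
B | _#[_]__10#   read _ → write #, move +1, go to B
B | _##[_]_10#   read _ → write #, move +1, go to B
B | _###[_]10#   read _ → write #, move +1, go to B
B | _####[1]0#   read 1 → write _, move -1, go to B
B | _###[#]_0#   read # → write _, move -1, go to B
B | _##[#]__0#   read # → write _, move -1, go to B
B | _#[#]___0#   read # → write _, move -1, go to B
B | _[#]____0#   read # → write _, move -1, go to B
B | [_]_____0#   read _ → write #, move +1, go to B
B | #[_]____0#   read _ → write #, move +1, go to B
B | ##[_]___0#   read _ → write #, move +1, go to B
B | ###[_]__0#   read _ → write #, move +1, go to B
B | ####[_]_0#   read _ → write #, move +1, go to B
B | #####[_]0#   read _ → write #, move +1, go to B
B | ######[0]#   read 0 → write _, move +1, go to C
C | ######_[#]
No transition is defined for (C, #); M halts in state C.

C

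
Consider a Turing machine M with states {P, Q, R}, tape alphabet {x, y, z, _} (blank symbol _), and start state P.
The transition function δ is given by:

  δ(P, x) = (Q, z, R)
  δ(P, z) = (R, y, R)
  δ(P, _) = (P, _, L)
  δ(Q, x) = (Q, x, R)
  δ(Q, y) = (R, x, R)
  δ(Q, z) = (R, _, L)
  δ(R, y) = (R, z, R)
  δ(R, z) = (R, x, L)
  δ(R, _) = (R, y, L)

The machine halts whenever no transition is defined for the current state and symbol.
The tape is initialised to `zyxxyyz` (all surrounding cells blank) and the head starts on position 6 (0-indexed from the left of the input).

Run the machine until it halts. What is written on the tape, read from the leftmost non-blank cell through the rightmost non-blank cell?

P | zyxxyy[z]__   read z → write y, move R, go to R
R | zyxxyyy[_]_   read _ → write y, move L, go to R
R | zyxxyy[y]y_   read y → write z, move R, go to R
R | zyxxyyz[y]_   read y → write z, move R, go to R
R | zyxxyyzz[_]   read _ → write y, move L, go to R
R | zyxxyyz[z]y   read z → write x, move L, go to R
R | zyxxyy[z]xy   read z → write x, move L, go to R
R | zyxxy[y]xxy   read y → write z, move R, go to R
R | zyxxyz[x]xy
The non-blank tape span at halt is zyxxyzxxy.

zyxxyzxxy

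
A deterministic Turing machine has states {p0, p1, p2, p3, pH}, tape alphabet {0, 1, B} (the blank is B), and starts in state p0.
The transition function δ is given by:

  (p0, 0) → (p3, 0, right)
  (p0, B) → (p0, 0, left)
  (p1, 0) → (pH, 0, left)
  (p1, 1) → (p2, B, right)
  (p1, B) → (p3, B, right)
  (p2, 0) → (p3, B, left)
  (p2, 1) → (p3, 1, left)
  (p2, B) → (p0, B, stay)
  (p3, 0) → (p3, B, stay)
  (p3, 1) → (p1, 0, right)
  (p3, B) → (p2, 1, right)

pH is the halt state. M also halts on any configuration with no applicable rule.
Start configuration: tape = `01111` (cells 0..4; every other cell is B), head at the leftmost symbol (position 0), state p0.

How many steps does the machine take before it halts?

25

state=p0 head=0 tape=[0]1111BBB   (p0,0)→(p3,0,right)
state=p3 head=1 tape=0[1]111BBB   (p3,1)→(p1,0,right)
state=p1 head=2 tape=00[1]11BBB   (p1,1)→(p2,B,right)
state=p2 head=3 tape=00B[1]1BBB   (p2,1)→(p3,1,left)
state=p3 head=2 tape=00[B]11BBB   (p3,B)→(p2,1,right)
state=p2 head=3 tape=001[1]1BBB   (p2,1)→(p3,1,left)
state=p3 head=2 tape=00[1]11BBB   (p3,1)→(p1,0,right)
state=p1 head=3 tape=000[1]1BBB   (p1,1)→(p2,B,right)
state=p2 head=4 tape=000B[1]BBB   (p2,1)→(p3,1,left)
state=p3 head=3 tape=000[B]1BBB   (p3,B)→(p2,1,right)
state=p2 head=4 tape=0001[1]BBB   (p2,1)→(p3,1,left)
state=p3 head=3 tape=000[1]1BBB   (p3,1)→(p1,0,right)
state=p1 head=4 tape=0000[1]BBB   (p1,1)→(p2,B,right)
state=p2 head=5 tape=0000B[B]BB   (p2,B)→(p0,B,stay)
state=p0 head=5 tape=0000B[B]BB   (p0,B)→(p0,0,left)
state=p0 head=4 tape=0000[B]0BB   (p0,B)→(p0,0,left)
state=p0 head=3 tape=000[0]00BB   (p0,0)→(p3,0,right)
state=p3 head=4 tape=0000[0]0BB   (p3,0)→(p3,B,stay)
state=p3 head=4 tape=0000[B]0BB   (p3,B)→(p2,1,right)
state=p2 head=5 tape=00001[0]BB   (p2,0)→(p3,B,left)
state=p3 head=4 tape=0000[1]BBB   (p3,1)→(p1,0,right)
state=p1 head=5 tape=00000[B]BB   (p1,B)→(p3,B,right)
state=p3 head=6 tape=00000B[B]B   (p3,B)→(p2,1,right)
state=p2 head=7 tape=00000B1[B]   (p2,B)→(p0,B,stay)
state=p0 head=7 tape=00000B1[B]   (p0,B)→(p0,0,left)
state=p0 head=6 tape=00000B[1]0
M halts after 25 transitions.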